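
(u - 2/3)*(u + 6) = u^2 + 16*u/3 - 4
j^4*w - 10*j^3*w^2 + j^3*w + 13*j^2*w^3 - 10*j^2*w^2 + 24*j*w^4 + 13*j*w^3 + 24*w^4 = (j - 8*w)*(j - 3*w)*(j + w)*(j*w + w)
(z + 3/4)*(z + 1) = z^2 + 7*z/4 + 3/4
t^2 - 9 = (t - 3)*(t + 3)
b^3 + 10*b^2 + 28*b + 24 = (b + 2)^2*(b + 6)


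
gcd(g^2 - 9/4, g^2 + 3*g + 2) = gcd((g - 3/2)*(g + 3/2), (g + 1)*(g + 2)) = 1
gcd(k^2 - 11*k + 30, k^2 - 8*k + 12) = k - 6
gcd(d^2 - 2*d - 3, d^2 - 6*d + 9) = d - 3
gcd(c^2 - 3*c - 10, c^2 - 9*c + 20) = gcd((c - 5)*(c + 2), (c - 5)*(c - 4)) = c - 5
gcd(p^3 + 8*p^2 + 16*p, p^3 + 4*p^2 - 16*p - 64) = p^2 + 8*p + 16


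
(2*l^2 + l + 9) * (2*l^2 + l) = 4*l^4 + 4*l^3 + 19*l^2 + 9*l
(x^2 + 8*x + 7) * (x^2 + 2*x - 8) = x^4 + 10*x^3 + 15*x^2 - 50*x - 56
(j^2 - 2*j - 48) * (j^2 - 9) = j^4 - 2*j^3 - 57*j^2 + 18*j + 432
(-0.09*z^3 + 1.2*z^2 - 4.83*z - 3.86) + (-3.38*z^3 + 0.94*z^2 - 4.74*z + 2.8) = -3.47*z^3 + 2.14*z^2 - 9.57*z - 1.06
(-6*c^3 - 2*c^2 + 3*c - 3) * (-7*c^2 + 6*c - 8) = 42*c^5 - 22*c^4 + 15*c^3 + 55*c^2 - 42*c + 24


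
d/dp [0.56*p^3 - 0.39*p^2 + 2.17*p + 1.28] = 1.68*p^2 - 0.78*p + 2.17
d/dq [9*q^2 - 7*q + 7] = 18*q - 7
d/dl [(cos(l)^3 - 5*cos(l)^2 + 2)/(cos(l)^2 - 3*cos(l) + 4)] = (-cos(l)^4 + 6*cos(l)^3 - 27*cos(l)^2 + 44*cos(l) - 6)*sin(l)/(sin(l)^2 + 3*cos(l) - 5)^2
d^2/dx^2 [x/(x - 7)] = 14/(x - 7)^3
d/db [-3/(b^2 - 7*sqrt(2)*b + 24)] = 3*(2*b - 7*sqrt(2))/(b^2 - 7*sqrt(2)*b + 24)^2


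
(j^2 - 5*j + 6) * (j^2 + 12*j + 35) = j^4 + 7*j^3 - 19*j^2 - 103*j + 210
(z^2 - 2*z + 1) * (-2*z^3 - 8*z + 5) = -2*z^5 + 4*z^4 - 10*z^3 + 21*z^2 - 18*z + 5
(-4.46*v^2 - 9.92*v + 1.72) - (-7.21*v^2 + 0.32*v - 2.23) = 2.75*v^2 - 10.24*v + 3.95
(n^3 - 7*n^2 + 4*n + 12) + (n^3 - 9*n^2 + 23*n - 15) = 2*n^3 - 16*n^2 + 27*n - 3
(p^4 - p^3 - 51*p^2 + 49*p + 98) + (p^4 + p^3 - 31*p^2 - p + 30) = 2*p^4 - 82*p^2 + 48*p + 128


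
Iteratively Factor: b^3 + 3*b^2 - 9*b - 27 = (b - 3)*(b^2 + 6*b + 9) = (b - 3)*(b + 3)*(b + 3)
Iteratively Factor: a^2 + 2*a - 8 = (a - 2)*(a + 4)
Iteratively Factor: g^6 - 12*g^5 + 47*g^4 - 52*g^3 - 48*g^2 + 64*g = (g - 4)*(g^5 - 8*g^4 + 15*g^3 + 8*g^2 - 16*g) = (g - 4)*(g + 1)*(g^4 - 9*g^3 + 24*g^2 - 16*g) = g*(g - 4)*(g + 1)*(g^3 - 9*g^2 + 24*g - 16) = g*(g - 4)^2*(g + 1)*(g^2 - 5*g + 4) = g*(g - 4)^3*(g + 1)*(g - 1)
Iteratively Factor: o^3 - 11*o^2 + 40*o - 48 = (o - 4)*(o^2 - 7*o + 12) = (o - 4)^2*(o - 3)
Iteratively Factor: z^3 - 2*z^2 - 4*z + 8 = (z + 2)*(z^2 - 4*z + 4) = (z - 2)*(z + 2)*(z - 2)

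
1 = 1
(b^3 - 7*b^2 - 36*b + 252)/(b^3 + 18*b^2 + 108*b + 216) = (b^2 - 13*b + 42)/(b^2 + 12*b + 36)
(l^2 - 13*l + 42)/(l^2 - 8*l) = (l^2 - 13*l + 42)/(l*(l - 8))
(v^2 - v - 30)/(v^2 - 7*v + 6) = (v + 5)/(v - 1)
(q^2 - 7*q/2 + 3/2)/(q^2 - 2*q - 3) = (q - 1/2)/(q + 1)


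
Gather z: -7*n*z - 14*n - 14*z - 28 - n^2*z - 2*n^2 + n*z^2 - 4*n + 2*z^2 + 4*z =-2*n^2 - 18*n + z^2*(n + 2) + z*(-n^2 - 7*n - 10) - 28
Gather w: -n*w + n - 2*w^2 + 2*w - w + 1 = n - 2*w^2 + w*(1 - n) + 1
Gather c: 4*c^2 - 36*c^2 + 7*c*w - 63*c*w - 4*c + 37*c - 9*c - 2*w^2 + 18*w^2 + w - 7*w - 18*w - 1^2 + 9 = -32*c^2 + c*(24 - 56*w) + 16*w^2 - 24*w + 8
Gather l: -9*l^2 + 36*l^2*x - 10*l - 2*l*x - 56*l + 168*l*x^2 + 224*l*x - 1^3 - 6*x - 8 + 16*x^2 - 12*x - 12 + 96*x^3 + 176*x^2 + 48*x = l^2*(36*x - 9) + l*(168*x^2 + 222*x - 66) + 96*x^3 + 192*x^2 + 30*x - 21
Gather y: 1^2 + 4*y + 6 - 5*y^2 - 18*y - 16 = -5*y^2 - 14*y - 9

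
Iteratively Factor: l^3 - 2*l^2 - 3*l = (l - 3)*(l^2 + l) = l*(l - 3)*(l + 1)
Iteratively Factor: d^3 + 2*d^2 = (d)*(d^2 + 2*d) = d^2*(d + 2)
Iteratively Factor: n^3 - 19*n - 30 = (n + 3)*(n^2 - 3*n - 10) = (n + 2)*(n + 3)*(n - 5)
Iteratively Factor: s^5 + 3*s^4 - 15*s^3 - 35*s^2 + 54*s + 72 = (s + 3)*(s^4 - 15*s^2 + 10*s + 24) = (s - 2)*(s + 3)*(s^3 + 2*s^2 - 11*s - 12) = (s - 2)*(s + 3)*(s + 4)*(s^2 - 2*s - 3) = (s - 2)*(s + 1)*(s + 3)*(s + 4)*(s - 3)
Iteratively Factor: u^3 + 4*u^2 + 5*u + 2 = (u + 1)*(u^2 + 3*u + 2) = (u + 1)^2*(u + 2)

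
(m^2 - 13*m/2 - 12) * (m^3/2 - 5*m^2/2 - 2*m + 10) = m^5/2 - 23*m^4/4 + 33*m^3/4 + 53*m^2 - 41*m - 120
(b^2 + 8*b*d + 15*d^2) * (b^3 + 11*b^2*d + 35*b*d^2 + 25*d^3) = b^5 + 19*b^4*d + 138*b^3*d^2 + 470*b^2*d^3 + 725*b*d^4 + 375*d^5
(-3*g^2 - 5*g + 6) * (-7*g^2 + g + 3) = 21*g^4 + 32*g^3 - 56*g^2 - 9*g + 18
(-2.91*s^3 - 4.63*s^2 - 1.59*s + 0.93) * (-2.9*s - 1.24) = 8.439*s^4 + 17.0354*s^3 + 10.3522*s^2 - 0.7254*s - 1.1532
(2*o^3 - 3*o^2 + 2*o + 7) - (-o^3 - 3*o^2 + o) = 3*o^3 + o + 7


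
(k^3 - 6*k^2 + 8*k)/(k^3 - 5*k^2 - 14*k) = (-k^2 + 6*k - 8)/(-k^2 + 5*k + 14)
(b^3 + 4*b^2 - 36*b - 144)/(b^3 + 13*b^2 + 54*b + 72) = (b - 6)/(b + 3)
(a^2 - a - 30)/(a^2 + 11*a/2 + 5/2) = 2*(a - 6)/(2*a + 1)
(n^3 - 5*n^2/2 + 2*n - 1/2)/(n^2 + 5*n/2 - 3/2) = (n^2 - 2*n + 1)/(n + 3)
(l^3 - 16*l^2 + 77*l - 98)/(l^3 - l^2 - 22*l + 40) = (l^2 - 14*l + 49)/(l^2 + l - 20)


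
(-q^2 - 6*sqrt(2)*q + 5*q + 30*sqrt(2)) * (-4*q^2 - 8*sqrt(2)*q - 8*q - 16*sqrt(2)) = 4*q^4 - 12*q^3 + 32*sqrt(2)*q^3 - 96*sqrt(2)*q^2 + 56*q^2 - 320*sqrt(2)*q - 288*q - 960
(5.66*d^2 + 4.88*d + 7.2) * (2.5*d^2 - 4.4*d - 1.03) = 14.15*d^4 - 12.704*d^3 - 9.3018*d^2 - 36.7064*d - 7.416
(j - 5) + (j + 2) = 2*j - 3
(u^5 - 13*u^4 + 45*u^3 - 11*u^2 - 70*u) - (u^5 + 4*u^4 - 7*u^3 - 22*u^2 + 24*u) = -17*u^4 + 52*u^3 + 11*u^2 - 94*u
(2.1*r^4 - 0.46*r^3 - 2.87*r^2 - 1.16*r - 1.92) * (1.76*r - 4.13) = 3.696*r^5 - 9.4826*r^4 - 3.1514*r^3 + 9.8115*r^2 + 1.4116*r + 7.9296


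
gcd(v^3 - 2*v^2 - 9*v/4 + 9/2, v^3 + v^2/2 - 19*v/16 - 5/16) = 1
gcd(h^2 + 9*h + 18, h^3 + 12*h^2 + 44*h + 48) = h + 6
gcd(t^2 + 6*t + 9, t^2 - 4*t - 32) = 1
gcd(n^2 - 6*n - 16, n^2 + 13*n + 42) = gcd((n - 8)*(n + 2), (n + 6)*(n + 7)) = 1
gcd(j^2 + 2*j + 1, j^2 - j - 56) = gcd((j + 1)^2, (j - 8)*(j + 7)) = 1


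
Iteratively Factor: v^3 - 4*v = (v)*(v^2 - 4) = v*(v + 2)*(v - 2)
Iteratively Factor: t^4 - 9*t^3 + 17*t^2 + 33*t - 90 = (t - 5)*(t^3 - 4*t^2 - 3*t + 18) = (t - 5)*(t + 2)*(t^2 - 6*t + 9) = (t - 5)*(t - 3)*(t + 2)*(t - 3)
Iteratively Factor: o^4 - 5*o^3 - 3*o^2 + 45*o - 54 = (o + 3)*(o^3 - 8*o^2 + 21*o - 18) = (o - 3)*(o + 3)*(o^2 - 5*o + 6) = (o - 3)^2*(o + 3)*(o - 2)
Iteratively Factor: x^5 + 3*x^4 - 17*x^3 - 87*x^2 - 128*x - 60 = (x + 3)*(x^4 - 17*x^2 - 36*x - 20) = (x + 1)*(x + 3)*(x^3 - x^2 - 16*x - 20) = (x + 1)*(x + 2)*(x + 3)*(x^2 - 3*x - 10) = (x - 5)*(x + 1)*(x + 2)*(x + 3)*(x + 2)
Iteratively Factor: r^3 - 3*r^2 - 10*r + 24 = (r + 3)*(r^2 - 6*r + 8) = (r - 4)*(r + 3)*(r - 2)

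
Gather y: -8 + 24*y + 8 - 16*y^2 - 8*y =-16*y^2 + 16*y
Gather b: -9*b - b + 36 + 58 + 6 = 100 - 10*b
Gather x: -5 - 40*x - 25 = -40*x - 30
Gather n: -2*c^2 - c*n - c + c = -2*c^2 - c*n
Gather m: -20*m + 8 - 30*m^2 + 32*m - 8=-30*m^2 + 12*m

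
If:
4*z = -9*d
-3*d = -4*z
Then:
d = 0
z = 0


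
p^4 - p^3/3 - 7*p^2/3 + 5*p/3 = p*(p - 1)^2*(p + 5/3)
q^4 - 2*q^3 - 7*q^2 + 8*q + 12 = (q - 3)*(q - 2)*(q + 1)*(q + 2)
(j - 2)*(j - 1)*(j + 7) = j^3 + 4*j^2 - 19*j + 14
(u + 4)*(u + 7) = u^2 + 11*u + 28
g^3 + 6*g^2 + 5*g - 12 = (g - 1)*(g + 3)*(g + 4)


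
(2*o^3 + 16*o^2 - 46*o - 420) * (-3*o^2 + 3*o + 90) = -6*o^5 - 42*o^4 + 366*o^3 + 2562*o^2 - 5400*o - 37800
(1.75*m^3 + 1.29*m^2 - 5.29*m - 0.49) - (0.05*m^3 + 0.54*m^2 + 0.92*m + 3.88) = 1.7*m^3 + 0.75*m^2 - 6.21*m - 4.37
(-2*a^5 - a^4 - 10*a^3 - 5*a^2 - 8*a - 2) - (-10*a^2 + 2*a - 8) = -2*a^5 - a^4 - 10*a^3 + 5*a^2 - 10*a + 6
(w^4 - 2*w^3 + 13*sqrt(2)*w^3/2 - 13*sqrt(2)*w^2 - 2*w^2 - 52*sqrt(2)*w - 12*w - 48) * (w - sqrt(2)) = w^5 - 2*w^4 + 11*sqrt(2)*w^4/2 - 11*sqrt(2)*w^3 - 15*w^3 - 50*sqrt(2)*w^2 + 14*w^2 + 12*sqrt(2)*w + 56*w + 48*sqrt(2)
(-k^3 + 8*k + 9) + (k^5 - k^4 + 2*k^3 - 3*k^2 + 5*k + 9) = k^5 - k^4 + k^3 - 3*k^2 + 13*k + 18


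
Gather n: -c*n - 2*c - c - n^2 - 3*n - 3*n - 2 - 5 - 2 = -3*c - n^2 + n*(-c - 6) - 9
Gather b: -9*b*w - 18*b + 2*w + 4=b*(-9*w - 18) + 2*w + 4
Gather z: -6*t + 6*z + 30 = -6*t + 6*z + 30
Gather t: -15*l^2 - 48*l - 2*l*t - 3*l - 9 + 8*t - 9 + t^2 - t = -15*l^2 - 51*l + t^2 + t*(7 - 2*l) - 18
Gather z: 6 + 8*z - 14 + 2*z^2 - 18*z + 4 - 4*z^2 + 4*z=-2*z^2 - 6*z - 4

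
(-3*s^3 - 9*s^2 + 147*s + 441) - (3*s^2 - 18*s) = -3*s^3 - 12*s^2 + 165*s + 441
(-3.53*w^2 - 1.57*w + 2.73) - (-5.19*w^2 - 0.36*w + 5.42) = 1.66*w^2 - 1.21*w - 2.69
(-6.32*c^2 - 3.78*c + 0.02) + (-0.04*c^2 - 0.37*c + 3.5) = -6.36*c^2 - 4.15*c + 3.52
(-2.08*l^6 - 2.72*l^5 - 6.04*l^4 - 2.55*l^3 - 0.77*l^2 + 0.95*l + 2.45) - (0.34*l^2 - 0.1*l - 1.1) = -2.08*l^6 - 2.72*l^5 - 6.04*l^4 - 2.55*l^3 - 1.11*l^2 + 1.05*l + 3.55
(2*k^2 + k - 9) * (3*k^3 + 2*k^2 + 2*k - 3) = 6*k^5 + 7*k^4 - 21*k^3 - 22*k^2 - 21*k + 27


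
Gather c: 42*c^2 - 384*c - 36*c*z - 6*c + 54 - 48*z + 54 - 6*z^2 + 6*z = 42*c^2 + c*(-36*z - 390) - 6*z^2 - 42*z + 108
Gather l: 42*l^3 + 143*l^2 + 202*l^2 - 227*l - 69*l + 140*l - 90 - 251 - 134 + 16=42*l^3 + 345*l^2 - 156*l - 459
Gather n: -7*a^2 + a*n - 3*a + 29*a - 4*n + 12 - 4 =-7*a^2 + 26*a + n*(a - 4) + 8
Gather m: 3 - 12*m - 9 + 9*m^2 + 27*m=9*m^2 + 15*m - 6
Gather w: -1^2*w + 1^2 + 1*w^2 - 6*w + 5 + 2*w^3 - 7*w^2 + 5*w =2*w^3 - 6*w^2 - 2*w + 6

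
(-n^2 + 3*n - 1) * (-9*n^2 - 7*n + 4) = 9*n^4 - 20*n^3 - 16*n^2 + 19*n - 4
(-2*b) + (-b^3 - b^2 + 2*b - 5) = -b^3 - b^2 - 5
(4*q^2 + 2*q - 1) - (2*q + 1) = 4*q^2 - 2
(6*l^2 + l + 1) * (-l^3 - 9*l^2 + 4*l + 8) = -6*l^5 - 55*l^4 + 14*l^3 + 43*l^2 + 12*l + 8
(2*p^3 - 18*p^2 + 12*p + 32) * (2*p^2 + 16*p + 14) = 4*p^5 - 4*p^4 - 236*p^3 + 4*p^2 + 680*p + 448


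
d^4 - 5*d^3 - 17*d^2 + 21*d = d*(d - 7)*(d - 1)*(d + 3)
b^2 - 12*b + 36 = (b - 6)^2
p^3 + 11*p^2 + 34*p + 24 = (p + 1)*(p + 4)*(p + 6)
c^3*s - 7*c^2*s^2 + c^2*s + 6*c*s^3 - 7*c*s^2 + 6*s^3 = (c - 6*s)*(c - s)*(c*s + s)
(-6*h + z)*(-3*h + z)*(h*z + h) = 18*h^3*z + 18*h^3 - 9*h^2*z^2 - 9*h^2*z + h*z^3 + h*z^2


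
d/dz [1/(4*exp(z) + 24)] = -exp(z)/(4*(exp(z) + 6)^2)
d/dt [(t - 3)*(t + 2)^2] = (t + 2)*(3*t - 4)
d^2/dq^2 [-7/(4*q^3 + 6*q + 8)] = 21*(2*q*(2*q^3 + 3*q + 4) - 3*(2*q^2 + 1)^2)/(2*q^3 + 3*q + 4)^3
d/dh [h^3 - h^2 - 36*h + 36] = 3*h^2 - 2*h - 36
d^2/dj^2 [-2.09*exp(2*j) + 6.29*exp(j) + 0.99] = (6.29 - 8.36*exp(j))*exp(j)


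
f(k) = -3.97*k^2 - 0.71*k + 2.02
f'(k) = -7.94*k - 0.71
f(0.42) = 1.02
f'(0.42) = -4.04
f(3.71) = -55.26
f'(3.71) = -30.17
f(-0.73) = 0.42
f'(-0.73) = 5.09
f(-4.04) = -59.91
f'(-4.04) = 31.37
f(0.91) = -1.91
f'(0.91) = -7.94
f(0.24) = 1.62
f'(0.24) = -2.62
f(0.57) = 0.33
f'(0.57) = -5.24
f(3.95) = -62.73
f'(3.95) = -32.07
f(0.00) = 2.02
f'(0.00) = -0.71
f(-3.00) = -31.58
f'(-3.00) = 23.11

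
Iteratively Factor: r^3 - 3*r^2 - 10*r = (r - 5)*(r^2 + 2*r) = (r - 5)*(r + 2)*(r)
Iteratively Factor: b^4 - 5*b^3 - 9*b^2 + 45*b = (b + 3)*(b^3 - 8*b^2 + 15*b) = (b - 5)*(b + 3)*(b^2 - 3*b) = b*(b - 5)*(b + 3)*(b - 3)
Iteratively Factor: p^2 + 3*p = (p + 3)*(p)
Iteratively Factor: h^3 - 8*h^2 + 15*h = (h - 3)*(h^2 - 5*h) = (h - 5)*(h - 3)*(h)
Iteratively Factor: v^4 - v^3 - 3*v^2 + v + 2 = (v - 2)*(v^3 + v^2 - v - 1) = (v - 2)*(v + 1)*(v^2 - 1) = (v - 2)*(v + 1)^2*(v - 1)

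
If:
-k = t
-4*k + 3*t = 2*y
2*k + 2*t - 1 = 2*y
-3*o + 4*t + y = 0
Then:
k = 1/7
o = -5/14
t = -1/7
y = -1/2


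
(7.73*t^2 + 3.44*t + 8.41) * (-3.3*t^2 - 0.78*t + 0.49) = -25.509*t^4 - 17.3814*t^3 - 26.6485*t^2 - 4.8742*t + 4.1209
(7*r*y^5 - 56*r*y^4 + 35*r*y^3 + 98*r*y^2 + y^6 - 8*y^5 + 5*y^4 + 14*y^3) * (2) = 14*r*y^5 - 112*r*y^4 + 70*r*y^3 + 196*r*y^2 + 2*y^6 - 16*y^5 + 10*y^4 + 28*y^3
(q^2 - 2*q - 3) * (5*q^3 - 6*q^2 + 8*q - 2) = 5*q^5 - 16*q^4 + 5*q^3 - 20*q + 6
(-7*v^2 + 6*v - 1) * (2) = -14*v^2 + 12*v - 2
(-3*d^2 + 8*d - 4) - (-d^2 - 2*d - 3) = -2*d^2 + 10*d - 1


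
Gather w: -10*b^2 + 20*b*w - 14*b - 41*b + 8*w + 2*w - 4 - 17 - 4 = -10*b^2 - 55*b + w*(20*b + 10) - 25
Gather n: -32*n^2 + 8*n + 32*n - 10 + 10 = -32*n^2 + 40*n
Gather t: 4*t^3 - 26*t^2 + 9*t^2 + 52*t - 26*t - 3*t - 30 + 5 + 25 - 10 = 4*t^3 - 17*t^2 + 23*t - 10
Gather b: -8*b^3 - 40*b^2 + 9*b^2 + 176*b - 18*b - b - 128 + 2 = -8*b^3 - 31*b^2 + 157*b - 126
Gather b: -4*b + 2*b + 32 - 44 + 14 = 2 - 2*b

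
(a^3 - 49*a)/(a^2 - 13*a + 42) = a*(a + 7)/(a - 6)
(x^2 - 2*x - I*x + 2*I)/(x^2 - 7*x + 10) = (x - I)/(x - 5)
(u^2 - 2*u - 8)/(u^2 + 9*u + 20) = (u^2 - 2*u - 8)/(u^2 + 9*u + 20)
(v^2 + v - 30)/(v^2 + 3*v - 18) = (v - 5)/(v - 3)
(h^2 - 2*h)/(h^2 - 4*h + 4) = h/(h - 2)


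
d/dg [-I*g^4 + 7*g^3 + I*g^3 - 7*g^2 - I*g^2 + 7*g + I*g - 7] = -4*I*g^3 + 3*g^2*(7 + I) - 2*g*(7 + I) + 7 + I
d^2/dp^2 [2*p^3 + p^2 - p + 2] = 12*p + 2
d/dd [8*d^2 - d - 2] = 16*d - 1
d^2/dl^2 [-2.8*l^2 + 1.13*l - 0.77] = -5.60000000000000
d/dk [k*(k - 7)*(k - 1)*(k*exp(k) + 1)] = k^4*exp(k) - 4*k^3*exp(k) - 17*k^2*exp(k) + 3*k^2 + 14*k*exp(k) - 16*k + 7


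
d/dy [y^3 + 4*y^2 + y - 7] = 3*y^2 + 8*y + 1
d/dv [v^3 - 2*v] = 3*v^2 - 2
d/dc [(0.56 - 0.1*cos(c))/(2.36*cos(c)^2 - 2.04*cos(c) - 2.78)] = (-0.236*cos(c)^2 + 2.6432*cos(c) - 1.4204)*sin(c)/(5.5696*cos(c)^4 - 9.6288*cos(c)^3 - 8.96*cos(c)^2 + 11.3424*cos(c) + 7.7284)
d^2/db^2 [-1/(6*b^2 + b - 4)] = 2*(36*b^2 + 6*b - (12*b + 1)^2 - 24)/(6*b^2 + b - 4)^3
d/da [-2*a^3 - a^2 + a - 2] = -6*a^2 - 2*a + 1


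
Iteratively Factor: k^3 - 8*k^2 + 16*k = (k - 4)*(k^2 - 4*k) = k*(k - 4)*(k - 4)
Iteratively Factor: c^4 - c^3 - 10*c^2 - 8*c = (c + 1)*(c^3 - 2*c^2 - 8*c) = c*(c + 1)*(c^2 - 2*c - 8) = c*(c + 1)*(c + 2)*(c - 4)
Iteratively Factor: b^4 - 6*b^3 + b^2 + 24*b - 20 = (b - 1)*(b^3 - 5*b^2 - 4*b + 20) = (b - 1)*(b + 2)*(b^2 - 7*b + 10) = (b - 2)*(b - 1)*(b + 2)*(b - 5)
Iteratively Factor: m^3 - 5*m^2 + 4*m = (m - 4)*(m^2 - m) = (m - 4)*(m - 1)*(m)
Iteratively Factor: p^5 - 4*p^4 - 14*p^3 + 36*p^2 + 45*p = (p + 3)*(p^4 - 7*p^3 + 7*p^2 + 15*p) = (p - 3)*(p + 3)*(p^3 - 4*p^2 - 5*p) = p*(p - 3)*(p + 3)*(p^2 - 4*p - 5) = p*(p - 5)*(p - 3)*(p + 3)*(p + 1)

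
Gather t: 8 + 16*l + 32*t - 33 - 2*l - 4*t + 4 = 14*l + 28*t - 21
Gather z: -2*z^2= -2*z^2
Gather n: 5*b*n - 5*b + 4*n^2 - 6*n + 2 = -5*b + 4*n^2 + n*(5*b - 6) + 2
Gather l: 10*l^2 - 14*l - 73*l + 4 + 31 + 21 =10*l^2 - 87*l + 56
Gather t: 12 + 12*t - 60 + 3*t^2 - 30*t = 3*t^2 - 18*t - 48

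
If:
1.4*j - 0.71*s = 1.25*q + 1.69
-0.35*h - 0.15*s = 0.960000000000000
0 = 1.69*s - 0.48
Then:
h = -2.86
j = 0.892857142857143*q + 1.35118343195266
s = 0.28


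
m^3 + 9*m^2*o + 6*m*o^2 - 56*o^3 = (m - 2*o)*(m + 4*o)*(m + 7*o)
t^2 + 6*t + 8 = (t + 2)*(t + 4)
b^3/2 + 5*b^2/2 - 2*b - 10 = (b/2 + 1)*(b - 2)*(b + 5)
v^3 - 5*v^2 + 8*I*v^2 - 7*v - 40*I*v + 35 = (v - 5)*(v + I)*(v + 7*I)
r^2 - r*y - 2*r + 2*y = (r - 2)*(r - y)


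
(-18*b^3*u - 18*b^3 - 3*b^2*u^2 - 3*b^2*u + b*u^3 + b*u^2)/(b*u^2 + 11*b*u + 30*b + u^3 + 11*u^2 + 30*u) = b*(-18*b^2*u - 18*b^2 - 3*b*u^2 - 3*b*u + u^3 + u^2)/(b*u^2 + 11*b*u + 30*b + u^3 + 11*u^2 + 30*u)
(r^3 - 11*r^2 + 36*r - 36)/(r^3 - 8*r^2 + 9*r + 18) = (r - 2)/(r + 1)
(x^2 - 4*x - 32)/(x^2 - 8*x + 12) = (x^2 - 4*x - 32)/(x^2 - 8*x + 12)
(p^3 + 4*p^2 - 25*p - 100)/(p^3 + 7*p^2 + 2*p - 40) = (p - 5)/(p - 2)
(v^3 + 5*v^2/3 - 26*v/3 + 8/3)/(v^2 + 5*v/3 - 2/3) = (v^2 + 2*v - 8)/(v + 2)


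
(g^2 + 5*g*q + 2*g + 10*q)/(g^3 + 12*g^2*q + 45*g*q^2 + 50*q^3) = (g + 2)/(g^2 + 7*g*q + 10*q^2)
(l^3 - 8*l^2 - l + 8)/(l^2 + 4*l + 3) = (l^2 - 9*l + 8)/(l + 3)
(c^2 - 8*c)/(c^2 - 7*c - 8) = c/(c + 1)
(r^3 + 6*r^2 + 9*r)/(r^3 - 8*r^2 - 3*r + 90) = r*(r + 3)/(r^2 - 11*r + 30)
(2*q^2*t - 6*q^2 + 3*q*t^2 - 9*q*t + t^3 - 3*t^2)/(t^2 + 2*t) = (2*q^2*t - 6*q^2 + 3*q*t^2 - 9*q*t + t^3 - 3*t^2)/(t*(t + 2))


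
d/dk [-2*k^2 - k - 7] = -4*k - 1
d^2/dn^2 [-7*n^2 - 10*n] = -14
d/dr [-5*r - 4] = -5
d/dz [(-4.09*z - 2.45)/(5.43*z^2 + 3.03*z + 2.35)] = (22.2087*z^2 + 26.607*z - 2.188)/(29.4849*z^4 + 32.9058*z^3 + 34.7019*z^2 + 14.241*z + 5.5225)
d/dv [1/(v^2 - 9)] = -2*v/(v^2 - 9)^2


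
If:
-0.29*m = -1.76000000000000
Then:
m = 6.07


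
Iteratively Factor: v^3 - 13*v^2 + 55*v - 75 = (v - 5)*(v^2 - 8*v + 15) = (v - 5)^2*(v - 3)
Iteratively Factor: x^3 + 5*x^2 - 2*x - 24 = (x + 3)*(x^2 + 2*x - 8) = (x - 2)*(x + 3)*(x + 4)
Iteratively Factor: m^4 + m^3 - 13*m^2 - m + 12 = (m - 1)*(m^3 + 2*m^2 - 11*m - 12) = (m - 1)*(m + 4)*(m^2 - 2*m - 3) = (m - 1)*(m + 1)*(m + 4)*(m - 3)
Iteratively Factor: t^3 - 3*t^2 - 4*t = (t - 4)*(t^2 + t) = t*(t - 4)*(t + 1)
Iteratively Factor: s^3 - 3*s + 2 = (s + 2)*(s^2 - 2*s + 1) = (s - 1)*(s + 2)*(s - 1)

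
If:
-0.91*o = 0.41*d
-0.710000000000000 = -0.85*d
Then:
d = 0.84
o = -0.38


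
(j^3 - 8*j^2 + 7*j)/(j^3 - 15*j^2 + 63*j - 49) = j/(j - 7)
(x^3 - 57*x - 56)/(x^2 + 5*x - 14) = (x^2 - 7*x - 8)/(x - 2)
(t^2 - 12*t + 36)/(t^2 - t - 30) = (t - 6)/(t + 5)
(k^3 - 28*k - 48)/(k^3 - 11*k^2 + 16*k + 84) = (k + 4)/(k - 7)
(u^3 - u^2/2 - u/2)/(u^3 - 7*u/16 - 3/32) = 16*u*(u - 1)/(16*u^2 - 8*u - 3)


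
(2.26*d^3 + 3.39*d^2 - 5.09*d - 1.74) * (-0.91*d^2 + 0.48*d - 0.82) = -2.0566*d^5 - 2.0001*d^4 + 4.4059*d^3 - 3.6396*d^2 + 3.3386*d + 1.4268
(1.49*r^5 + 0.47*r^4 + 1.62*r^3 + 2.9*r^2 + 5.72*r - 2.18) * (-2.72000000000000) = -4.0528*r^5 - 1.2784*r^4 - 4.4064*r^3 - 7.888*r^2 - 15.5584*r + 5.9296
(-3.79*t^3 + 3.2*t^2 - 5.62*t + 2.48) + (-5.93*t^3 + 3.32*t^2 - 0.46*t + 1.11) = -9.72*t^3 + 6.52*t^2 - 6.08*t + 3.59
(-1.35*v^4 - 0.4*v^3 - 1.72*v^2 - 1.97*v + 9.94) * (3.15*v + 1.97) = -4.2525*v^5 - 3.9195*v^4 - 6.206*v^3 - 9.5939*v^2 + 27.4301*v + 19.5818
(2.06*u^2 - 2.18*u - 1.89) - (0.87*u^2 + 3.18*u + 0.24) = 1.19*u^2 - 5.36*u - 2.13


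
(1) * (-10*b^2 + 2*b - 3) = -10*b^2 + 2*b - 3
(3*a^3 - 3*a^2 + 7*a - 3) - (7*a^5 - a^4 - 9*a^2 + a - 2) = -7*a^5 + a^4 + 3*a^3 + 6*a^2 + 6*a - 1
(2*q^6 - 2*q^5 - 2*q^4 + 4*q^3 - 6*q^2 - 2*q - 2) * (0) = 0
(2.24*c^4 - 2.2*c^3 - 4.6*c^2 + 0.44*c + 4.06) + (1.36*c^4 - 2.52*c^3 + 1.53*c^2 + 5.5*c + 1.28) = 3.6*c^4 - 4.72*c^3 - 3.07*c^2 + 5.94*c + 5.34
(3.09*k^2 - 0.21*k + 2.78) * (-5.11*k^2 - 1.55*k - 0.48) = -15.7899*k^4 - 3.7164*k^3 - 15.3635*k^2 - 4.2082*k - 1.3344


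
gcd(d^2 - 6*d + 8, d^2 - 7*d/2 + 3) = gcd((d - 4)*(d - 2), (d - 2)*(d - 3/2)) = d - 2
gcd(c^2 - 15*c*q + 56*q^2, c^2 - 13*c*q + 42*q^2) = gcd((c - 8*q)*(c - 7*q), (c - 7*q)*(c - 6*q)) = -c + 7*q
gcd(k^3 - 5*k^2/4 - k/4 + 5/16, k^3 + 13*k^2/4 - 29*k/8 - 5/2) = k^2 - 3*k/4 - 5/8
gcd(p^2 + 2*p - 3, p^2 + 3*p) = p + 3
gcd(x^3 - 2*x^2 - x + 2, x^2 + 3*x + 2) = x + 1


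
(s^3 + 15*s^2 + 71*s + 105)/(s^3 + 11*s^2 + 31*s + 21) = (s + 5)/(s + 1)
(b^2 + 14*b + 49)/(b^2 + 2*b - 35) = (b + 7)/(b - 5)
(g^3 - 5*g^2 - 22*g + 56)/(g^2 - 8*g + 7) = (g^2 + 2*g - 8)/(g - 1)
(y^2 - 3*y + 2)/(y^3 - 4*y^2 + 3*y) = (y - 2)/(y*(y - 3))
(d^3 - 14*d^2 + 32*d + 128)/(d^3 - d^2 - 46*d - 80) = (d - 8)/(d + 5)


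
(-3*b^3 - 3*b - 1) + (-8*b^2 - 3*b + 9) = -3*b^3 - 8*b^2 - 6*b + 8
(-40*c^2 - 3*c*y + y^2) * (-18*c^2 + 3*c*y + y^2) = 720*c^4 - 66*c^3*y - 67*c^2*y^2 + y^4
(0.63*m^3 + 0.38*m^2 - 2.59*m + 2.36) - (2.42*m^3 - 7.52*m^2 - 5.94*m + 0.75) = -1.79*m^3 + 7.9*m^2 + 3.35*m + 1.61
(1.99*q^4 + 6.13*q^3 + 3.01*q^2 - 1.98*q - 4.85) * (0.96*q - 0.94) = 1.9104*q^5 + 4.0142*q^4 - 2.8726*q^3 - 4.7302*q^2 - 2.7948*q + 4.559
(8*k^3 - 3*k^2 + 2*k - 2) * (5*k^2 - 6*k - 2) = 40*k^5 - 63*k^4 + 12*k^3 - 16*k^2 + 8*k + 4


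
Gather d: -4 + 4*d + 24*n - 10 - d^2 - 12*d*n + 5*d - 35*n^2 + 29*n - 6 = -d^2 + d*(9 - 12*n) - 35*n^2 + 53*n - 20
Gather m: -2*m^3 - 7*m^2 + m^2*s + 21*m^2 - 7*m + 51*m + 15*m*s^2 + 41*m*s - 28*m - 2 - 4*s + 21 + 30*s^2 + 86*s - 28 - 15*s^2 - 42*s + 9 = -2*m^3 + m^2*(s + 14) + m*(15*s^2 + 41*s + 16) + 15*s^2 + 40*s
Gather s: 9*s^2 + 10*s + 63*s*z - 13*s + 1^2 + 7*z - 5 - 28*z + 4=9*s^2 + s*(63*z - 3) - 21*z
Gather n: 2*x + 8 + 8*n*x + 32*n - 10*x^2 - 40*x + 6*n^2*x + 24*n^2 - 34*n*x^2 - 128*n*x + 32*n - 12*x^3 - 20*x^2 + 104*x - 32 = n^2*(6*x + 24) + n*(-34*x^2 - 120*x + 64) - 12*x^3 - 30*x^2 + 66*x - 24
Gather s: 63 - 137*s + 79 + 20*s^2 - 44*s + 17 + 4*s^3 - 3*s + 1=4*s^3 + 20*s^2 - 184*s + 160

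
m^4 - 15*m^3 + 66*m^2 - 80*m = m*(m - 8)*(m - 5)*(m - 2)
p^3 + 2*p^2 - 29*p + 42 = (p - 3)*(p - 2)*(p + 7)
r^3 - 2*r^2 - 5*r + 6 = (r - 3)*(r - 1)*(r + 2)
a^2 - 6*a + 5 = (a - 5)*(a - 1)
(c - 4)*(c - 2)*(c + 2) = c^3 - 4*c^2 - 4*c + 16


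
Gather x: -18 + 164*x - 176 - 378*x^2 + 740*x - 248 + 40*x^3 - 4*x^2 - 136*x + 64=40*x^3 - 382*x^2 + 768*x - 378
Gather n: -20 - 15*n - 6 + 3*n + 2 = -12*n - 24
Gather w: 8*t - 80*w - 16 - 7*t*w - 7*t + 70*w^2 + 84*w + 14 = t + 70*w^2 + w*(4 - 7*t) - 2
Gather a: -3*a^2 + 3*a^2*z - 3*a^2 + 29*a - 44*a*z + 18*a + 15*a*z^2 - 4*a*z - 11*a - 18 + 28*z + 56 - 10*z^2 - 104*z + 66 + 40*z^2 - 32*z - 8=a^2*(3*z - 6) + a*(15*z^2 - 48*z + 36) + 30*z^2 - 108*z + 96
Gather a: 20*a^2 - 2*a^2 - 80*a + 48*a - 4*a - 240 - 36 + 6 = 18*a^2 - 36*a - 270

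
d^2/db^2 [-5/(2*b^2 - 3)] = 60*(-2*b^2 - 1)/(2*b^2 - 3)^3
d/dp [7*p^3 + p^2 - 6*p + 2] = 21*p^2 + 2*p - 6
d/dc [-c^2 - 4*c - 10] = -2*c - 4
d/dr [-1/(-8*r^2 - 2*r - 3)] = 2*(-8*r - 1)/(8*r^2 + 2*r + 3)^2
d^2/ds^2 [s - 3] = 0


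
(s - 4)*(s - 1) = s^2 - 5*s + 4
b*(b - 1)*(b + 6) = b^3 + 5*b^2 - 6*b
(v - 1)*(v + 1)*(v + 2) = v^3 + 2*v^2 - v - 2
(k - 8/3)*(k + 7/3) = k^2 - k/3 - 56/9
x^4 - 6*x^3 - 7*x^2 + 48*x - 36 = (x - 6)*(x - 2)*(x - 1)*(x + 3)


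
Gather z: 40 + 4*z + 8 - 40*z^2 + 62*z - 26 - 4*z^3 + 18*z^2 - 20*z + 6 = -4*z^3 - 22*z^2 + 46*z + 28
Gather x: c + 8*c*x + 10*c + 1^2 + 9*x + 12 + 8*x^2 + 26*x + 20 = 11*c + 8*x^2 + x*(8*c + 35) + 33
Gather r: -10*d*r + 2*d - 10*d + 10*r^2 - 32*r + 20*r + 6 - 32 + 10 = -8*d + 10*r^2 + r*(-10*d - 12) - 16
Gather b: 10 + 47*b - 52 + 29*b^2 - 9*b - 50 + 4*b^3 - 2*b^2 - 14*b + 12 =4*b^3 + 27*b^2 + 24*b - 80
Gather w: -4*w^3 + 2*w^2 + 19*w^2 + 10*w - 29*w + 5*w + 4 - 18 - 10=-4*w^3 + 21*w^2 - 14*w - 24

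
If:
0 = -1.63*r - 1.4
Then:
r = -0.86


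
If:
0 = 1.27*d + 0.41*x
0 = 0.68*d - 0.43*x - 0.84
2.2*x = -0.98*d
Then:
No Solution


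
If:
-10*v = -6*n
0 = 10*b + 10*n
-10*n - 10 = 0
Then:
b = 1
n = -1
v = -3/5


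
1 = 1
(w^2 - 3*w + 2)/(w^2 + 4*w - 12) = (w - 1)/(w + 6)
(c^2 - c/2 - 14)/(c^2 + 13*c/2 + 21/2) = (c - 4)/(c + 3)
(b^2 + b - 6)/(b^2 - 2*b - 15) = (b - 2)/(b - 5)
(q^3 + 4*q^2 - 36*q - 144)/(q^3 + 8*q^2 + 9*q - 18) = (q^2 - 2*q - 24)/(q^2 + 2*q - 3)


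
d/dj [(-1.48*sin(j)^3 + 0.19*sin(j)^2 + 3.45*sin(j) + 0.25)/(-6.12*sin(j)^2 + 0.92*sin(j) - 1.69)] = (9.0576*sin(j)^4 - 2.7232*sin(j)^3 + 28.7924*sin(j)^2 + 2.4178*sin(j) - 6.0605)*cos(j)/(37.4544*sin(j)^4 - 11.2608*sin(j)^3 + 21.532*sin(j)^2 - 3.1096*sin(j) + 2.8561)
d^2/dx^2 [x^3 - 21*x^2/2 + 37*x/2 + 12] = 6*x - 21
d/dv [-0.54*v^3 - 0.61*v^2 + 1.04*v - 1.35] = -1.62*v^2 - 1.22*v + 1.04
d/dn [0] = 0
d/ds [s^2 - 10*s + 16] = 2*s - 10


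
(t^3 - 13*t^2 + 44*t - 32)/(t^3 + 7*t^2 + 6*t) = (t^3 - 13*t^2 + 44*t - 32)/(t*(t^2 + 7*t + 6))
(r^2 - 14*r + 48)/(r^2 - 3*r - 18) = (r - 8)/(r + 3)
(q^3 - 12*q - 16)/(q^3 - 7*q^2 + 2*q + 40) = (q + 2)/(q - 5)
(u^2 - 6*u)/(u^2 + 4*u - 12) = u*(u - 6)/(u^2 + 4*u - 12)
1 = 1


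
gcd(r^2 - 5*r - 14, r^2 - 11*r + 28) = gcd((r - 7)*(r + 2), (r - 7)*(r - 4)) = r - 7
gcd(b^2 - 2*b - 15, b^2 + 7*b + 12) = b + 3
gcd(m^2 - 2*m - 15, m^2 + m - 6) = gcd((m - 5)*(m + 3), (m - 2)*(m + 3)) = m + 3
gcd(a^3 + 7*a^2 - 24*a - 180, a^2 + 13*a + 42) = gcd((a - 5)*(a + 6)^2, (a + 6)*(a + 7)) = a + 6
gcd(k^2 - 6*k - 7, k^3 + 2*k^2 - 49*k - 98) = k - 7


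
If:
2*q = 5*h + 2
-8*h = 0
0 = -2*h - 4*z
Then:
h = 0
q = 1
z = 0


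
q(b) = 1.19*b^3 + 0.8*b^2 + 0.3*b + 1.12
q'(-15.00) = 779.55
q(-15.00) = -3839.63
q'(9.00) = 303.87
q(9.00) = 936.13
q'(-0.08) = 0.19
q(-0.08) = 1.10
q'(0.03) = 0.35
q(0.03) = 1.13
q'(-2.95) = 26.65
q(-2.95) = -23.35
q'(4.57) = 82.17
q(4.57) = 132.78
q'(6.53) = 162.98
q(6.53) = 368.54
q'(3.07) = 38.86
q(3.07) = 44.01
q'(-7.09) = 168.41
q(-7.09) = -384.91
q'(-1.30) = 4.25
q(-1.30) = -0.53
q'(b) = 3.57*b^2 + 1.6*b + 0.3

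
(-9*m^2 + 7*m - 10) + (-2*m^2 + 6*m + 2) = -11*m^2 + 13*m - 8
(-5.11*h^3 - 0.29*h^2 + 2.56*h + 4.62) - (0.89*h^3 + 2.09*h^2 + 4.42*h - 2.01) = -6.0*h^3 - 2.38*h^2 - 1.86*h + 6.63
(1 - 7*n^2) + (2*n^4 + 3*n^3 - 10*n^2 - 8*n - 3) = 2*n^4 + 3*n^3 - 17*n^2 - 8*n - 2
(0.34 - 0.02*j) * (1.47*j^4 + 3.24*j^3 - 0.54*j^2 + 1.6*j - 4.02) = -0.0294*j^5 + 0.435*j^4 + 1.1124*j^3 - 0.2156*j^2 + 0.6244*j - 1.3668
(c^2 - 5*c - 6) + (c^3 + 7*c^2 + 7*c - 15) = c^3 + 8*c^2 + 2*c - 21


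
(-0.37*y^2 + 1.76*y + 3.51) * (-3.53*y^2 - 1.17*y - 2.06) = 1.3061*y^4 - 5.7799*y^3 - 13.6873*y^2 - 7.7323*y - 7.2306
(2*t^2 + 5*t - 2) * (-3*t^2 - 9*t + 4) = -6*t^4 - 33*t^3 - 31*t^2 + 38*t - 8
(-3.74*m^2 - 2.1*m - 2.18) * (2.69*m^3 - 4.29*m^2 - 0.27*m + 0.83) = -10.0606*m^5 + 10.3956*m^4 + 4.1546*m^3 + 6.815*m^2 - 1.1544*m - 1.8094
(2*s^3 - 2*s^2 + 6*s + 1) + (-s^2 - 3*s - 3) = 2*s^3 - 3*s^2 + 3*s - 2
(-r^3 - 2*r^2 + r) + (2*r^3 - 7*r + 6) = r^3 - 2*r^2 - 6*r + 6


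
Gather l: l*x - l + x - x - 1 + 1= l*(x - 1)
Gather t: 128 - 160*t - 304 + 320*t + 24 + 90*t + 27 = 250*t - 125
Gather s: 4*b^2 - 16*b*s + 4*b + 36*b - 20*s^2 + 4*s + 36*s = 4*b^2 + 40*b - 20*s^2 + s*(40 - 16*b)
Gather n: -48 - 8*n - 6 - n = -9*n - 54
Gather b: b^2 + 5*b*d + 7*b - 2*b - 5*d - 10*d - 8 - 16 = b^2 + b*(5*d + 5) - 15*d - 24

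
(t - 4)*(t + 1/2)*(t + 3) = t^3 - t^2/2 - 25*t/2 - 6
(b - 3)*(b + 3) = b^2 - 9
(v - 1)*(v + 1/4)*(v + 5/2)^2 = v^4 + 17*v^3/4 + 9*v^2/4 - 95*v/16 - 25/16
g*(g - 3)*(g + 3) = g^3 - 9*g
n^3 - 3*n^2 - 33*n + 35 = (n - 7)*(n - 1)*(n + 5)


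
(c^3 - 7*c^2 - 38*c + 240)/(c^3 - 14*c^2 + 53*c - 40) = (c + 6)/(c - 1)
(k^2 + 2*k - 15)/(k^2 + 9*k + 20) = (k - 3)/(k + 4)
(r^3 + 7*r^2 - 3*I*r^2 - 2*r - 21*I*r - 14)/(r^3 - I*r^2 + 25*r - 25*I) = (r^2 + r*(7 - 2*I) - 14*I)/(r^2 + 25)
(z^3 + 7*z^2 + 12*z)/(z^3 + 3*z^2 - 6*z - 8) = z*(z + 3)/(z^2 - z - 2)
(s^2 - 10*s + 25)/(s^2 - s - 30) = (-s^2 + 10*s - 25)/(-s^2 + s + 30)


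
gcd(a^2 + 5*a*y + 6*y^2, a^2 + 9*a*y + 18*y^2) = a + 3*y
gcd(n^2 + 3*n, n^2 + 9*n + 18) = n + 3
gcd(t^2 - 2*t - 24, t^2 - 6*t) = t - 6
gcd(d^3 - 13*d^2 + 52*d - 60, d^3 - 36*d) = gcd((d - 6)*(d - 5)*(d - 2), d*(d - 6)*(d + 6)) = d - 6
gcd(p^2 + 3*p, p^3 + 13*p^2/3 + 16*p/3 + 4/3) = 1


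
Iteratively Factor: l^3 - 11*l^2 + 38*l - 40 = (l - 4)*(l^2 - 7*l + 10) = (l - 4)*(l - 2)*(l - 5)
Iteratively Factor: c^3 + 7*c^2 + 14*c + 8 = (c + 2)*(c^2 + 5*c + 4) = (c + 2)*(c + 4)*(c + 1)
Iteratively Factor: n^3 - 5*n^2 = (n - 5)*(n^2) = n*(n - 5)*(n)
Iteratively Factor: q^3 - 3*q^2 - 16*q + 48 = (q - 4)*(q^2 + q - 12) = (q - 4)*(q + 4)*(q - 3)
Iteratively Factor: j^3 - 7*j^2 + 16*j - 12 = (j - 2)*(j^2 - 5*j + 6) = (j - 3)*(j - 2)*(j - 2)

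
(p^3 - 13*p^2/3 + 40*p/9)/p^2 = p - 13/3 + 40/(9*p)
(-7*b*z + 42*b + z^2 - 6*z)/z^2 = -7*b/z + 42*b/z^2 + 1 - 6/z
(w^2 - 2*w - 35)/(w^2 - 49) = (w + 5)/(w + 7)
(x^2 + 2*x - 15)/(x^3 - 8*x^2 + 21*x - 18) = (x + 5)/(x^2 - 5*x + 6)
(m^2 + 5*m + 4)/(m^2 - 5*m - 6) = (m + 4)/(m - 6)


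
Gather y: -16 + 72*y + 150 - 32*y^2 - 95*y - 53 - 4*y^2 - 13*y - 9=-36*y^2 - 36*y + 72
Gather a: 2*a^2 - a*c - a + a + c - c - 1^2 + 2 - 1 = 2*a^2 - a*c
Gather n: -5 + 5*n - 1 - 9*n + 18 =12 - 4*n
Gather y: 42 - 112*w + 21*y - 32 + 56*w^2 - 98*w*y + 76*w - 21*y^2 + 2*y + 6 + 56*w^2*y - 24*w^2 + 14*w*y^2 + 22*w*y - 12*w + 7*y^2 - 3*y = 32*w^2 - 48*w + y^2*(14*w - 14) + y*(56*w^2 - 76*w + 20) + 16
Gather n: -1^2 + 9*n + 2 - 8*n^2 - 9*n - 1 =-8*n^2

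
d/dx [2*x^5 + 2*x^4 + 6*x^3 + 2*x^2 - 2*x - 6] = 10*x^4 + 8*x^3 + 18*x^2 + 4*x - 2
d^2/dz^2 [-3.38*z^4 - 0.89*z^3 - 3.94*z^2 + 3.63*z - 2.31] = -40.56*z^2 - 5.34*z - 7.88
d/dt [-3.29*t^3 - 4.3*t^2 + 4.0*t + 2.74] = -9.87*t^2 - 8.6*t + 4.0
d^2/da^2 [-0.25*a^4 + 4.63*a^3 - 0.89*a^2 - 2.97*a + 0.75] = -3.0*a^2 + 27.78*a - 1.78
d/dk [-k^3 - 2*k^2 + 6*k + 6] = -3*k^2 - 4*k + 6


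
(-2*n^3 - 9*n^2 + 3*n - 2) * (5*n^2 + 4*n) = -10*n^5 - 53*n^4 - 21*n^3 + 2*n^2 - 8*n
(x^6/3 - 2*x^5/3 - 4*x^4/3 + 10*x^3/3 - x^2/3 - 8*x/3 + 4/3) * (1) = x^6/3 - 2*x^5/3 - 4*x^4/3 + 10*x^3/3 - x^2/3 - 8*x/3 + 4/3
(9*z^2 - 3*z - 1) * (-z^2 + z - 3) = -9*z^4 + 12*z^3 - 29*z^2 + 8*z + 3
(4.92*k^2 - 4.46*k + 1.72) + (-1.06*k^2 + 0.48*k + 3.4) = 3.86*k^2 - 3.98*k + 5.12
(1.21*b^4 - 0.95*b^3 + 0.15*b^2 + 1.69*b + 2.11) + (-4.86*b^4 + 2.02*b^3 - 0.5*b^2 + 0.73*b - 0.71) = -3.65*b^4 + 1.07*b^3 - 0.35*b^2 + 2.42*b + 1.4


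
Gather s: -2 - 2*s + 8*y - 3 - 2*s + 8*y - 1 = -4*s + 16*y - 6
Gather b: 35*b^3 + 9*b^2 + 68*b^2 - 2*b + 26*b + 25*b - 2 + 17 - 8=35*b^3 + 77*b^2 + 49*b + 7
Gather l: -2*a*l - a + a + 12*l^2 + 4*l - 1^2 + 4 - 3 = 12*l^2 + l*(4 - 2*a)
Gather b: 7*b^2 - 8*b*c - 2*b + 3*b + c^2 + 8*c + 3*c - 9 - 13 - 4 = 7*b^2 + b*(1 - 8*c) + c^2 + 11*c - 26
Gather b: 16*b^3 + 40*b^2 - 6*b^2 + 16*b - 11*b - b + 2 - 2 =16*b^3 + 34*b^2 + 4*b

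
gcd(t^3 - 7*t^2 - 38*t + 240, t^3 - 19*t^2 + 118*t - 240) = t^2 - 13*t + 40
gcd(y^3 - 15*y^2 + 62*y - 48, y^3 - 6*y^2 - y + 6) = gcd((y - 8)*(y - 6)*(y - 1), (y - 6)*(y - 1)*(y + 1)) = y^2 - 7*y + 6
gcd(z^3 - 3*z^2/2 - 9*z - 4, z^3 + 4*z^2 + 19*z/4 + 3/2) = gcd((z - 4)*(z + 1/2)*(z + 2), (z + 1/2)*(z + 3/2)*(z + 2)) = z^2 + 5*z/2 + 1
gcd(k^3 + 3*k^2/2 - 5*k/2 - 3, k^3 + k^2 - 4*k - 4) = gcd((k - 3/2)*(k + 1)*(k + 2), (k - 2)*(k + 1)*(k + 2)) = k^2 + 3*k + 2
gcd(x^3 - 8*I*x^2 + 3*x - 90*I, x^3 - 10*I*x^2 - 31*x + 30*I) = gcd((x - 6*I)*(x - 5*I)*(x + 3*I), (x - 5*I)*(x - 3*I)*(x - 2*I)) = x - 5*I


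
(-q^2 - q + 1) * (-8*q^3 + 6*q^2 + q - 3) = 8*q^5 + 2*q^4 - 15*q^3 + 8*q^2 + 4*q - 3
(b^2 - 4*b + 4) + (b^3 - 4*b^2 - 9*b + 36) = b^3 - 3*b^2 - 13*b + 40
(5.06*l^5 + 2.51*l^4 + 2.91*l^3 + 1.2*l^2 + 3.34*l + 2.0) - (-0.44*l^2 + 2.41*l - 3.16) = 5.06*l^5 + 2.51*l^4 + 2.91*l^3 + 1.64*l^2 + 0.93*l + 5.16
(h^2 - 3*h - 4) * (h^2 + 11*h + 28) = h^4 + 8*h^3 - 9*h^2 - 128*h - 112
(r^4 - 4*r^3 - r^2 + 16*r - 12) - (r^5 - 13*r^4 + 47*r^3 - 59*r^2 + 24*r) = -r^5 + 14*r^4 - 51*r^3 + 58*r^2 - 8*r - 12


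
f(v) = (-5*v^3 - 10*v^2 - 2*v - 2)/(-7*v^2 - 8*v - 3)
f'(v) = (14*v + 8)*(-5*v^3 - 10*v^2 - 2*v - 2)/(-7*v^2 - 8*v - 3)^2 + (-15*v^2 - 20*v - 2)/(-7*v^2 - 8*v - 3) = (35*v^4 + 80*v^3 + 111*v^2 + 32*v - 10)/(49*v^4 + 112*v^3 + 106*v^2 + 48*v + 9)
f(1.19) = 1.20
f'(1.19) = 0.78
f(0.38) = 0.64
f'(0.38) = 0.47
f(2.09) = 1.90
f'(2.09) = 0.77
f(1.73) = 1.62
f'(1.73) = 0.77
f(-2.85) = -1.03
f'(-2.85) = 0.92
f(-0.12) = 0.89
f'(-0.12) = -2.70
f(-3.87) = -1.90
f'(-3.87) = 0.80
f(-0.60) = 4.61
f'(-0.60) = -3.83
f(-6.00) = -3.53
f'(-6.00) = 0.74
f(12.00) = 9.13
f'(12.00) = 0.72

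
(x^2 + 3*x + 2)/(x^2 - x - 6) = (x + 1)/(x - 3)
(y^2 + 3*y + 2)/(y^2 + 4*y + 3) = (y + 2)/(y + 3)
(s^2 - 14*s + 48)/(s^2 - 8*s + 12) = (s - 8)/(s - 2)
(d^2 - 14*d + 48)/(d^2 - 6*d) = (d - 8)/d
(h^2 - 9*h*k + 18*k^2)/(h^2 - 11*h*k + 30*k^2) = (h - 3*k)/(h - 5*k)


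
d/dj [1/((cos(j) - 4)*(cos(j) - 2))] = 2*(cos(j) - 3)*sin(j)/((cos(j) - 4)^2*(cos(j) - 2)^2)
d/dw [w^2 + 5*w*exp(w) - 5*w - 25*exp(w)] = 5*w*exp(w) + 2*w - 20*exp(w) - 5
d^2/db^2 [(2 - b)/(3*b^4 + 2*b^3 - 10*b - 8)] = 4*(-2*(b - 2)*(6*b^3 + 3*b^2 - 5)^2 + (6*b^3 + 3*b^2 + 3*b*(b - 2)*(3*b + 1) - 5)*(3*b^4 + 2*b^3 - 10*b - 8))/(3*b^4 + 2*b^3 - 10*b - 8)^3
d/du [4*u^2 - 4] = 8*u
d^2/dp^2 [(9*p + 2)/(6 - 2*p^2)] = (p^2*(-36*p - 8) + (27*p + 2)*(p^2 - 3))/(p^2 - 3)^3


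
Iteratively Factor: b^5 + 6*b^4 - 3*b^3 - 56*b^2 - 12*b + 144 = (b + 4)*(b^4 + 2*b^3 - 11*b^2 - 12*b + 36) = (b + 3)*(b + 4)*(b^3 - b^2 - 8*b + 12) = (b + 3)^2*(b + 4)*(b^2 - 4*b + 4) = (b - 2)*(b + 3)^2*(b + 4)*(b - 2)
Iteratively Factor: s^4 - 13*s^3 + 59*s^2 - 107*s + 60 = (s - 4)*(s^3 - 9*s^2 + 23*s - 15) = (s - 5)*(s - 4)*(s^2 - 4*s + 3) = (s - 5)*(s - 4)*(s - 3)*(s - 1)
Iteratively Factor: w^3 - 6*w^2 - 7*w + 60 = (w - 4)*(w^2 - 2*w - 15) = (w - 4)*(w + 3)*(w - 5)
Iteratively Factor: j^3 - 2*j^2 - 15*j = (j + 3)*(j^2 - 5*j) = (j - 5)*(j + 3)*(j)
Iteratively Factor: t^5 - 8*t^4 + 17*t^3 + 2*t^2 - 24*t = (t + 1)*(t^4 - 9*t^3 + 26*t^2 - 24*t) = (t - 3)*(t + 1)*(t^3 - 6*t^2 + 8*t) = (t - 3)*(t - 2)*(t + 1)*(t^2 - 4*t) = (t - 4)*(t - 3)*(t - 2)*(t + 1)*(t)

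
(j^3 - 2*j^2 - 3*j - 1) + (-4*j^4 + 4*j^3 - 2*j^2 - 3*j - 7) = -4*j^4 + 5*j^3 - 4*j^2 - 6*j - 8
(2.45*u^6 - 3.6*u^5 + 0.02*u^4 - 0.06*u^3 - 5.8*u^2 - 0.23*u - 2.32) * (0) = 0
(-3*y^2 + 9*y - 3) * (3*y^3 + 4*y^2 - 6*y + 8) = -9*y^5 + 15*y^4 + 45*y^3 - 90*y^2 + 90*y - 24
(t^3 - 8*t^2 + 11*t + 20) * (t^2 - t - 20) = t^5 - 9*t^4 - t^3 + 169*t^2 - 240*t - 400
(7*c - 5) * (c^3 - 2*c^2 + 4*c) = 7*c^4 - 19*c^3 + 38*c^2 - 20*c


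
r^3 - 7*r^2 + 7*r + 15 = (r - 5)*(r - 3)*(r + 1)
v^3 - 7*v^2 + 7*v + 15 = (v - 5)*(v - 3)*(v + 1)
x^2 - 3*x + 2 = (x - 2)*(x - 1)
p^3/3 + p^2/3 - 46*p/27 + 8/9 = (p/3 + 1)*(p - 4/3)*(p - 2/3)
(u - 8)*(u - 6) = u^2 - 14*u + 48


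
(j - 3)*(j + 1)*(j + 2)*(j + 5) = j^4 + 5*j^3 - 7*j^2 - 41*j - 30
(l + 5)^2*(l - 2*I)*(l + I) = l^4 + 10*l^3 - I*l^3 + 27*l^2 - 10*I*l^2 + 20*l - 25*I*l + 50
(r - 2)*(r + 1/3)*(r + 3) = r^3 + 4*r^2/3 - 17*r/3 - 2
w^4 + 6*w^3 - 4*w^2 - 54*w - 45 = (w - 3)*(w + 1)*(w + 3)*(w + 5)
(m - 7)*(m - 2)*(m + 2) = m^3 - 7*m^2 - 4*m + 28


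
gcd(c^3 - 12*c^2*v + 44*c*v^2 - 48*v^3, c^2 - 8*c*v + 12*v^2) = c^2 - 8*c*v + 12*v^2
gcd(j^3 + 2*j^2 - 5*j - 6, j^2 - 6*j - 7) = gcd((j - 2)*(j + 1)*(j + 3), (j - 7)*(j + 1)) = j + 1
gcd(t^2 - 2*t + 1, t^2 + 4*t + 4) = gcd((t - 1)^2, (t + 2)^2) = 1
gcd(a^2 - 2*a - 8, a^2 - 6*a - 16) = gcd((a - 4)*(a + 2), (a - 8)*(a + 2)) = a + 2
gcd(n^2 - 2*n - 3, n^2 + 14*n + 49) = 1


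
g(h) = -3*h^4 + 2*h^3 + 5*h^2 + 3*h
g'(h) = -12*h^3 + 6*h^2 + 10*h + 3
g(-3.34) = -402.10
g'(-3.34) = 483.65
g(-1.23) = -6.71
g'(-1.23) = 22.11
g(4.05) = -580.10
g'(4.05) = -655.25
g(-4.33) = -1136.17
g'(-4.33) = 1046.39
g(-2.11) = -62.32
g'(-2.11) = 121.34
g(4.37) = -818.57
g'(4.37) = -840.16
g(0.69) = 4.43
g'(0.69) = 8.81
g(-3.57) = -525.28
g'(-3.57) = 589.76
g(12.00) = -57996.00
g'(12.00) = -19749.00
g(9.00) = -17793.00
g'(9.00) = -8169.00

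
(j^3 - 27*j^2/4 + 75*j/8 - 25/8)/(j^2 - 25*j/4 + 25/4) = j - 1/2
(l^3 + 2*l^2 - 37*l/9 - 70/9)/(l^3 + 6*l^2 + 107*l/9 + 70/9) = (l - 2)/(l + 2)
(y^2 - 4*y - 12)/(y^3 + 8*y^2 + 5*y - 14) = (y - 6)/(y^2 + 6*y - 7)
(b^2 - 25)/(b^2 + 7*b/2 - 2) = 2*(b^2 - 25)/(2*b^2 + 7*b - 4)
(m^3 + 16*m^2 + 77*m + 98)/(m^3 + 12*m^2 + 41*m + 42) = (m + 7)/(m + 3)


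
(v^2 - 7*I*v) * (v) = v^3 - 7*I*v^2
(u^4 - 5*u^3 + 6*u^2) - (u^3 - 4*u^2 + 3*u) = u^4 - 6*u^3 + 10*u^2 - 3*u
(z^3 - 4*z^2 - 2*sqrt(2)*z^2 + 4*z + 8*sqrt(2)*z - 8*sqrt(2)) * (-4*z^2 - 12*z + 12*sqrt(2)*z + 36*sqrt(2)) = -4*z^5 + 4*z^4 + 20*sqrt(2)*z^4 - 20*sqrt(2)*z^3 - 16*z^3 - 160*sqrt(2)*z^2 + 240*sqrt(2)*z + 384*z - 576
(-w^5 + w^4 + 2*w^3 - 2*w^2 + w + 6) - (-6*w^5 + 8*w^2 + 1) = 5*w^5 + w^4 + 2*w^3 - 10*w^2 + w + 5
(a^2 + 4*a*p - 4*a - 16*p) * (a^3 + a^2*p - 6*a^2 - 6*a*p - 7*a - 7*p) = a^5 + 5*a^4*p - 10*a^4 + 4*a^3*p^2 - 50*a^3*p + 17*a^3 - 40*a^2*p^2 + 85*a^2*p + 28*a^2 + 68*a*p^2 + 140*a*p + 112*p^2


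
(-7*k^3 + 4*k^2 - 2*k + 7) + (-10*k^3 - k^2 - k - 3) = -17*k^3 + 3*k^2 - 3*k + 4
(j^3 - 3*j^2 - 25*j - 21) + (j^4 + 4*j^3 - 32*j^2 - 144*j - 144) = j^4 + 5*j^3 - 35*j^2 - 169*j - 165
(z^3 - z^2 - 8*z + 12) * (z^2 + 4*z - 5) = z^5 + 3*z^4 - 17*z^3 - 15*z^2 + 88*z - 60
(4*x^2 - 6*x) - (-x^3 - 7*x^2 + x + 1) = x^3 + 11*x^2 - 7*x - 1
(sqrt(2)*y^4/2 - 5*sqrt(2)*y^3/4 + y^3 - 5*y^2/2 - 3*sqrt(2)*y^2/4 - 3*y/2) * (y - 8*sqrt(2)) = sqrt(2)*y^5/2 - 7*y^4 - 5*sqrt(2)*y^4/4 - 35*sqrt(2)*y^3/4 + 35*y^3/2 + 21*y^2/2 + 20*sqrt(2)*y^2 + 12*sqrt(2)*y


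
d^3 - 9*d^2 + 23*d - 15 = (d - 5)*(d - 3)*(d - 1)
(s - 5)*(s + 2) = s^2 - 3*s - 10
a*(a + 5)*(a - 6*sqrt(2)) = a^3 - 6*sqrt(2)*a^2 + 5*a^2 - 30*sqrt(2)*a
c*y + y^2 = y*(c + y)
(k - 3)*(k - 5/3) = k^2 - 14*k/3 + 5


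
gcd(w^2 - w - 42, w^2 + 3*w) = 1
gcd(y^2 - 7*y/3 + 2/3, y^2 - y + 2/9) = y - 1/3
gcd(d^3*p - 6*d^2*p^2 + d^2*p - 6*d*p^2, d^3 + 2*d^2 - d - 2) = d + 1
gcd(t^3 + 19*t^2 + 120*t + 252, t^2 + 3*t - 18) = t + 6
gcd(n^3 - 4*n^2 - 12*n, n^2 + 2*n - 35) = 1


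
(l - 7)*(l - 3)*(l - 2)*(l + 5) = l^4 - 7*l^3 - 19*l^2 + 163*l - 210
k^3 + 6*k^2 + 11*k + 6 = (k + 1)*(k + 2)*(k + 3)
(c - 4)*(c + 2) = c^2 - 2*c - 8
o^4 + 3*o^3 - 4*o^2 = o^2*(o - 1)*(o + 4)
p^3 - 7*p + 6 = (p - 2)*(p - 1)*(p + 3)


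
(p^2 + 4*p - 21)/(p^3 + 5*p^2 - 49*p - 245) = (p - 3)/(p^2 - 2*p - 35)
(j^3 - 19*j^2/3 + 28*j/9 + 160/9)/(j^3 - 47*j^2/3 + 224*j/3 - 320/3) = (j + 4/3)/(j - 8)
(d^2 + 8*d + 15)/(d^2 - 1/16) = 16*(d^2 + 8*d + 15)/(16*d^2 - 1)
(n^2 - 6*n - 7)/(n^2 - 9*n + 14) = (n + 1)/(n - 2)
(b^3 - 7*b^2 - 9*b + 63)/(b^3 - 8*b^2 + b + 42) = (b + 3)/(b + 2)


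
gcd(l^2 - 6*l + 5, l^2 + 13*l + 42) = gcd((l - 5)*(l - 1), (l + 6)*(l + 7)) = 1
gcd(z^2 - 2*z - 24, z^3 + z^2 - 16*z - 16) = z + 4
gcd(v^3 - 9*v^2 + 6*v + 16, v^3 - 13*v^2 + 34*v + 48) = v^2 - 7*v - 8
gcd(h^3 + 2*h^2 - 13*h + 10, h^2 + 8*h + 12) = 1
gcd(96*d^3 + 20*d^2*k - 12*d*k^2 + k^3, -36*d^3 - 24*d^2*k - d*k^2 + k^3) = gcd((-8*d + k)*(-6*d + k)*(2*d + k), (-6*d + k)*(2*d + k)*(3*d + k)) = 12*d^2 + 4*d*k - k^2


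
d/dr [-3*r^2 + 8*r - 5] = 8 - 6*r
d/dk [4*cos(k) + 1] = -4*sin(k)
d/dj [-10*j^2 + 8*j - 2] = 8 - 20*j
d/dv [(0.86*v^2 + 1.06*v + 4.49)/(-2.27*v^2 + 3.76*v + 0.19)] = (5.6398*v^2 + 20.7114*v - 16.681)/(5.1529*v^4 - 17.0704*v^3 + 13.275*v^2 + 1.4288*v + 0.0361)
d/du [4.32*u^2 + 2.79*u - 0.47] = 8.64*u + 2.79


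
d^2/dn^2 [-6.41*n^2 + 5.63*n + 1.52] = -12.8200000000000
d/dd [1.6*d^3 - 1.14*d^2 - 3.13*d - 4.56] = 4.8*d^2 - 2.28*d - 3.13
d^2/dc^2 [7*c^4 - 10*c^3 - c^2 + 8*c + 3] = 84*c^2 - 60*c - 2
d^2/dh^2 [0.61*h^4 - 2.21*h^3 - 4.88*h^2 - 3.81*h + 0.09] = 7.32*h^2 - 13.26*h - 9.76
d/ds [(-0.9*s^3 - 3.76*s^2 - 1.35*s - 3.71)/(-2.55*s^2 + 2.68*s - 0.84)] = (2.295*s^4 - 4.824*s^3 - 11.2513*s^2 - 12.6042*s + 11.0768)/(6.5025*s^4 - 13.668*s^3 + 11.4664*s^2 - 4.5024*s + 0.7056)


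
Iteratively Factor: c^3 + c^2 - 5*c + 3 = (c + 3)*(c^2 - 2*c + 1) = (c - 1)*(c + 3)*(c - 1)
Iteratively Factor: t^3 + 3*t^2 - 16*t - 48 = (t - 4)*(t^2 + 7*t + 12) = (t - 4)*(t + 3)*(t + 4)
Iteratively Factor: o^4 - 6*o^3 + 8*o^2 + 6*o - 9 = (o + 1)*(o^3 - 7*o^2 + 15*o - 9) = (o - 3)*(o + 1)*(o^2 - 4*o + 3) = (o - 3)^2*(o + 1)*(o - 1)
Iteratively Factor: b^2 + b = (b)*(b + 1)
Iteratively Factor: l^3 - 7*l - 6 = (l + 2)*(l^2 - 2*l - 3) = (l + 1)*(l + 2)*(l - 3)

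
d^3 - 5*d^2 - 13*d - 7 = (d - 7)*(d + 1)^2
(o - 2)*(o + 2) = o^2 - 4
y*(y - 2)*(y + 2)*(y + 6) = y^4 + 6*y^3 - 4*y^2 - 24*y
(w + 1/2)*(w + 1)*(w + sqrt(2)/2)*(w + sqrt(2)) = w^4 + 3*w^3/2 + 3*sqrt(2)*w^3/2 + 3*w^2/2 + 9*sqrt(2)*w^2/4 + 3*sqrt(2)*w/4 + 3*w/2 + 1/2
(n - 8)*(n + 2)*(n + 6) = n^3 - 52*n - 96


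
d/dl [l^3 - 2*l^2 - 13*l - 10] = 3*l^2 - 4*l - 13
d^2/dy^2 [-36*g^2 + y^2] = 2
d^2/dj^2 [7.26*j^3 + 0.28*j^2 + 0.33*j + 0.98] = 43.56*j + 0.56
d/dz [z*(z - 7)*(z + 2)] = 3*z^2 - 10*z - 14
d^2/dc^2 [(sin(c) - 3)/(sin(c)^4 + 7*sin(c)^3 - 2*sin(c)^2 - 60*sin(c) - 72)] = (-9*sin(c)^4 - 74*sin(c)^3 - 112*sin(c)^2 + 280*sin(c) + 272)/((sin(c) + 2)^4*(sin(c) + 6)^3)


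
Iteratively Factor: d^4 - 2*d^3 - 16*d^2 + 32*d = (d - 4)*(d^3 + 2*d^2 - 8*d) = d*(d - 4)*(d^2 + 2*d - 8) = d*(d - 4)*(d - 2)*(d + 4)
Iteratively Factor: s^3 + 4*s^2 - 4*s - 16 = (s + 2)*(s^2 + 2*s - 8) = (s + 2)*(s + 4)*(s - 2)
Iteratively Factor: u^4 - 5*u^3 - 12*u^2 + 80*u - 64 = (u - 4)*(u^3 - u^2 - 16*u + 16) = (u - 4)*(u + 4)*(u^2 - 5*u + 4) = (u - 4)^2*(u + 4)*(u - 1)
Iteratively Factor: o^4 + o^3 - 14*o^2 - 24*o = (o)*(o^3 + o^2 - 14*o - 24) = o*(o + 2)*(o^2 - o - 12) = o*(o + 2)*(o + 3)*(o - 4)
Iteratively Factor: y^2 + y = (y)*(y + 1)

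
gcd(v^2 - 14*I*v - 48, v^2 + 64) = v - 8*I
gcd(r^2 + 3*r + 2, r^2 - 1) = r + 1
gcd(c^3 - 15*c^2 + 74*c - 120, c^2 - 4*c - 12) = c - 6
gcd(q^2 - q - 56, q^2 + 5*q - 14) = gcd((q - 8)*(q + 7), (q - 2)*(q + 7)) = q + 7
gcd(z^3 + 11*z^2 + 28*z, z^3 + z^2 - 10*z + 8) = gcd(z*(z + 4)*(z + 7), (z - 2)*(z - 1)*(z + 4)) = z + 4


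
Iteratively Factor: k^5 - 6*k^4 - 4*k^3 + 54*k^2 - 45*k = (k)*(k^4 - 6*k^3 - 4*k^2 + 54*k - 45) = k*(k - 5)*(k^3 - k^2 - 9*k + 9) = k*(k - 5)*(k - 1)*(k^2 - 9) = k*(k - 5)*(k - 1)*(k + 3)*(k - 3)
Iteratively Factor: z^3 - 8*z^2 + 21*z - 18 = (z - 3)*(z^2 - 5*z + 6) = (z - 3)*(z - 2)*(z - 3)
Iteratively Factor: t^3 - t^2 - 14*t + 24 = (t - 2)*(t^2 + t - 12) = (t - 3)*(t - 2)*(t + 4)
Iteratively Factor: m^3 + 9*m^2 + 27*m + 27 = (m + 3)*(m^2 + 6*m + 9) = (m + 3)^2*(m + 3)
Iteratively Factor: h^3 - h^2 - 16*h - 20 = (h - 5)*(h^2 + 4*h + 4) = (h - 5)*(h + 2)*(h + 2)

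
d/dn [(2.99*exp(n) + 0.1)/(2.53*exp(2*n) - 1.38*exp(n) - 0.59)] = (-(2.99*exp(n) + 0.1)*(5.06*exp(n) - 1.38) + 7.5647*exp(2*n) - 4.1262*exp(n) - 1.7641)*exp(n)/(-2.53*exp(2*n) + 1.38*exp(n) + 0.59)^2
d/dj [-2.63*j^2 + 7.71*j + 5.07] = 7.71 - 5.26*j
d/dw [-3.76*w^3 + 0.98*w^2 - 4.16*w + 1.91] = -11.28*w^2 + 1.96*w - 4.16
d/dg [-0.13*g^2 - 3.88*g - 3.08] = -0.26*g - 3.88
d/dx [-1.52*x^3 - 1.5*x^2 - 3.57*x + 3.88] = -4.56*x^2 - 3.0*x - 3.57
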